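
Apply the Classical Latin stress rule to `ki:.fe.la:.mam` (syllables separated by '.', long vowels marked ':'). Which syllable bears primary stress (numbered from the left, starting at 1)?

3

Classical Latin: stress the penult if heavy (long vowel or closed), else the antepenult.
Weights: 2 fe L, 3 la: H, 4 mam H.
The penult (syllable 3, la:) is heavy, so it takes stress.
Stress on syllable 3: ki:.fe.ˈla:.mam.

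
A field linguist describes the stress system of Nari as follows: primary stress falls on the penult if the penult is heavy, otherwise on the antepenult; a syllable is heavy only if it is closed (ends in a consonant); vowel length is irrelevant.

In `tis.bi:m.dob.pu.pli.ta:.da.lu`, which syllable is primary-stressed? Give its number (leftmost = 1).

Weights: 6 ta: L, 7 da L, 8 lu L.
The penult (syllable 7, da) is light, so stress falls on the antepenult (syllable 6, ta:).
Primary stress: syllable 6 → tis.bi:m.dob.pu.pli.ˈta:.da.lu.

6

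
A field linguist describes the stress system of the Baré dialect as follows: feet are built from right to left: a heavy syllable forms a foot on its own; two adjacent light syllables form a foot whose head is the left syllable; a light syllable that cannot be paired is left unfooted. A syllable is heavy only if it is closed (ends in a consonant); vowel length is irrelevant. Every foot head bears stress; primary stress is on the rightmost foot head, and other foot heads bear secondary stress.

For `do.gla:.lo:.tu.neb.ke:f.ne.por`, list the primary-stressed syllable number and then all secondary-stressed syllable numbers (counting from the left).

Weights: 1 do L, 2 gla: L, 3 lo: L, 4 tu L, 5 neb H, 6 ke:f H, 7 ne L, 8 por H.
Parse right to left (heavy = foot alone; LL = one foot; stranded L unfooted): (ˈdo.gla:) (ˈlo:.tu) (ˈneb) (ˈke:f) ne (ˈpor).
Foot heads: 1, 3, 5, 6, 8.
Primary stress on the rightmost head = syllable 8.
Secondary stress on 1, 3, 5, 6: ˌdo.gla:.ˌlo:.tu.ˌneb.ˌke:f.ne.ˈpor.

primary 8, secondary 1, 3, 5, 6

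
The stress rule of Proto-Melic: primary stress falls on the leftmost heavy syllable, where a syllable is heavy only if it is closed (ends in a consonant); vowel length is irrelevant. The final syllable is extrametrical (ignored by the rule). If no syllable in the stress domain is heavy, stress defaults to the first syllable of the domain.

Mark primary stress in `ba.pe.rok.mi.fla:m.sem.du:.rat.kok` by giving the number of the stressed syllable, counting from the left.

The final syllable (9, kok) is extrametrical; the stress domain is syllables 1–8.
Weights: 1 ba L, 2 pe L, 3 rok H, 4 mi L, 5 fla:m H, 6 sem H, 7 du: L, 8 rat H.
Heavy syllables in the domain: 3, 5, 6, 8. The leftmost is syllable 3 (rok).
Primary stress: syllable 3 → ba.pe.ˈrok.mi.fla:m.sem.du:.rat.kok.

3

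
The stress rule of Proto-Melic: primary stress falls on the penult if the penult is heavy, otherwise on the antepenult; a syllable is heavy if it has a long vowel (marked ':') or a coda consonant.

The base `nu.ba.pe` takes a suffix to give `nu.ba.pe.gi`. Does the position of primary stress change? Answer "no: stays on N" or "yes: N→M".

Base `nu.ba.pe` (3 syllables):
  Weights: 1 nu L, 2 ba L, 3 pe L.
  The penult (syllable 2, ba) is light, so stress falls on the antepenult (syllable 1, nu).
  → primary stress on syllable 1.
Suffixed `nu.ba.pe.gi` (4 syllables):
  Weights: 2 ba L, 3 pe L, 4 gi L.
  The penult (syllable 3, pe) is light, so stress falls on the antepenult (syllable 2, ba).
  → primary stress on syllable 2.

yes: 1→2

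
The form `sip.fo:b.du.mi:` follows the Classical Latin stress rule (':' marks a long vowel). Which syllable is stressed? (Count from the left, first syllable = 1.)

Classical Latin: stress the penult if heavy (long vowel or closed), else the antepenult.
Weights: 2 fo:b H, 3 du L, 4 mi: H.
The penult (syllable 3, du) is light, so stress falls on the antepenult (syllable 2, fo:b).
Stress on syllable 2: sip.ˈfo:b.du.mi:.

2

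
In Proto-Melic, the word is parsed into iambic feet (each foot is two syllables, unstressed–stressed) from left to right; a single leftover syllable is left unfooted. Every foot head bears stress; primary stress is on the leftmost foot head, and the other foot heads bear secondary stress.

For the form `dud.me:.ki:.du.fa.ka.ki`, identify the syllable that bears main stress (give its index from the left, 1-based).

2

Parse left to right into iambic (σˈσ) feet: (dud.ˈme:) (ki:.ˈdu) (fa.ˈka) ki. Syllable 7 is left unfooted.
Foot heads (stressed positions): 2, 4, 6.
End Rule Leftmost: primary stress on the leftmost head = syllable 2.
Primary stress: syllable 2 → dud.ˈme:.ki:.du.fa.ka.ki.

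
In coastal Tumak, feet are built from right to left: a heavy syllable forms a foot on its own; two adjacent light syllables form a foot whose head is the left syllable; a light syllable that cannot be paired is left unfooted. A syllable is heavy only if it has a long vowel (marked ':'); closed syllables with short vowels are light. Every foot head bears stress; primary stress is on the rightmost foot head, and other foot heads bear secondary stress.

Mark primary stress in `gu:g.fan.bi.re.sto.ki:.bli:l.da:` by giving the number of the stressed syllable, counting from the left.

8

Weights: 1 gu:g H, 2 fan L, 3 bi L, 4 re L, 5 sto L, 6 ki: H, 7 bli:l H, 8 da: H.
Parse right to left (heavy = foot alone; LL = one foot; stranded L unfooted): (ˈgu:g) (ˈfan.bi) (ˈre.sto) (ˈki:) (ˈbli:l) (ˈda:).
Foot heads: 1, 2, 4, 6, 7, 8.
Primary stress on the rightmost head = syllable 8.
Primary stress: syllable 8 → gu:g.fan.bi.re.sto.ki:.bli:l.ˈda:.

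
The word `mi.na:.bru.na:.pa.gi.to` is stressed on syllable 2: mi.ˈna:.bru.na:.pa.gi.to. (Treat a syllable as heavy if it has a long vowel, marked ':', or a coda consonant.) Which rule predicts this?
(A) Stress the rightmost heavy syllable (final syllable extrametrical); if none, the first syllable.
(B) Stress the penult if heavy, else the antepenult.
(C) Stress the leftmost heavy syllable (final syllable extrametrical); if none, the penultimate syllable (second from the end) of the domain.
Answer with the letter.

Rule A → syllable 4 (observed: 2).
Rule B → syllable 5 (observed: 2).
Rule C → syllable 2 ✓.

C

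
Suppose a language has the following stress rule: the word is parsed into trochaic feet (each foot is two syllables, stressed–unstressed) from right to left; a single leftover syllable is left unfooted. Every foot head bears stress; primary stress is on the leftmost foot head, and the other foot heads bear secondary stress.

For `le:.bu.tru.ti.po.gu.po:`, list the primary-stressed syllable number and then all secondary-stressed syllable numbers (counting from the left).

Parse right to left into trochaic (ˈσσ) feet: le: (ˈbu.tru) (ˈti.po) (ˈgu.po:). Syllable 1 is left unfooted.
Foot heads (stressed positions): 2, 4, 6.
End Rule Leftmost: primary stress on the leftmost head = syllable 2.
Secondary stress on 4, 6: le:.ˈbu.tru.ˌti.po.ˌgu.po:.

primary 2, secondary 4, 6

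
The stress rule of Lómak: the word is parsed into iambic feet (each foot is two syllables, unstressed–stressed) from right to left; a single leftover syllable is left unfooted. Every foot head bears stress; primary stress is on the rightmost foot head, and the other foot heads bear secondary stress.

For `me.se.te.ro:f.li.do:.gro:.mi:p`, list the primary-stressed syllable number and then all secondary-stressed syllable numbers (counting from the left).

Parse right to left into iambic (σˈσ) feet: (me.ˈse) (te.ˈro:f) (li.ˈdo:) (gro:.ˈmi:p).
Foot heads (stressed positions): 2, 4, 6, 8.
End Rule Rightmost: primary stress on the rightmost head = syllable 8.
Secondary stress on 2, 4, 6: me.ˌse.te.ˌro:f.li.ˌdo:.gro:.ˈmi:p.

primary 8, secondary 2, 4, 6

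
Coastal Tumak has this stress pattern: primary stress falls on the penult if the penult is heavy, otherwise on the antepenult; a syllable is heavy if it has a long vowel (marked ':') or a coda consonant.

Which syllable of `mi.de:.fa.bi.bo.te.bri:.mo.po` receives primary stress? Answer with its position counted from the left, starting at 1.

Weights: 7 bri: H, 8 mo L, 9 po L.
The penult (syllable 8, mo) is light, so stress falls on the antepenult (syllable 7, bri:).
Primary stress: syllable 7 → mi.de:.fa.bi.bo.te.ˈbri:.mo.po.

7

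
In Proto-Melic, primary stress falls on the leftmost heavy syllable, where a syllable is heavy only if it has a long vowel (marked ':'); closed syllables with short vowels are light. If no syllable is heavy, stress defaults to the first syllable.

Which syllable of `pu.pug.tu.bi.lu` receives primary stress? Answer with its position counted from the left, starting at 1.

Weights: 1 pu L, 2 pug L, 3 tu L, 4 bi L, 5 lu L.
No heavy syllable in the domain; default to the first syllable = syllable 1.
Primary stress: syllable 1 → ˈpu.pug.tu.bi.lu.

1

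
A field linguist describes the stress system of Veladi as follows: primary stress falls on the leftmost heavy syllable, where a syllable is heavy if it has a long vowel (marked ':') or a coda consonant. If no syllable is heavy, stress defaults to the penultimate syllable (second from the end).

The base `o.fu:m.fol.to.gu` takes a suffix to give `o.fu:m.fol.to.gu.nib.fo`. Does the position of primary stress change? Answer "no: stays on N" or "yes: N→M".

no: stays on 2

Base `o.fu:m.fol.to.gu` (5 syllables):
  Weights: 1 o L, 2 fu:m H, 3 fol H, 4 to L, 5 gu L.
  Heavy syllables in the domain: 2, 3. The leftmost is syllable 2 (fu:m).
  → primary stress on syllable 2.
Suffixed `o.fu:m.fol.to.gu.nib.fo` (7 syllables):
  Weights: 1 o L, 2 fu:m H, 3 fol H, 4 to L, 5 gu L, 6 nib H, 7 fo L.
  Heavy syllables in the domain: 2, 3, 6. The leftmost is syllable 2 (fu:m).
  → primary stress on syllable 2.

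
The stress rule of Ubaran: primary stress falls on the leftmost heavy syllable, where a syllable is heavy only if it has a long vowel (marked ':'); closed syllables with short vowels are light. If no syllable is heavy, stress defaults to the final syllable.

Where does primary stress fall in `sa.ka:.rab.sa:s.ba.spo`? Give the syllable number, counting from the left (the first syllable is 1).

2

Weights: 1 sa L, 2 ka: H, 3 rab L, 4 sa:s H, 5 ba L, 6 spo L.
Heavy syllables in the domain: 2, 4. The leftmost is syllable 2 (ka:).
Primary stress: syllable 2 → sa.ˈka:.rab.sa:s.ba.spo.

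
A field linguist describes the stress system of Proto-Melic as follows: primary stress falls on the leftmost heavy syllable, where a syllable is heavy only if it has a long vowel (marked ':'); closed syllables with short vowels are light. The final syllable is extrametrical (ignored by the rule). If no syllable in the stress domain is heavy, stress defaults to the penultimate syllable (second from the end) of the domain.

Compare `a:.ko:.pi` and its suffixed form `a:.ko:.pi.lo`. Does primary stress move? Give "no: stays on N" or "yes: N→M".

Base `a:.ko:.pi` (3 syllables):
  The final syllable (3, pi) is extrametrical; the stress domain is syllables 1–2.
  Weights: 1 a: H, 2 ko: H.
  Heavy syllables in the domain: 1, 2. The leftmost is syllable 1 (a:).
  → primary stress on syllable 1.
Suffixed `a:.ko:.pi.lo` (4 syllables):
  The final syllable (4, lo) is extrametrical; the stress domain is syllables 1–3.
  Weights: 1 a: H, 2 ko: H, 3 pi L.
  Heavy syllables in the domain: 1, 2. The leftmost is syllable 1 (a:).
  → primary stress on syllable 1.

no: stays on 1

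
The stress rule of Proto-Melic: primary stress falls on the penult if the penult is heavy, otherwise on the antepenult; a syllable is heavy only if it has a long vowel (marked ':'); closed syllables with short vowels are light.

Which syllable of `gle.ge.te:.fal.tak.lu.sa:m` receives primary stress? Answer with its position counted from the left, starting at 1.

Weights: 5 tak L, 6 lu L, 7 sa:m H.
The penult (syllable 6, lu) is light, so stress falls on the antepenult (syllable 5, tak).
Primary stress: syllable 5 → gle.ge.te:.fal.ˈtak.lu.sa:m.

5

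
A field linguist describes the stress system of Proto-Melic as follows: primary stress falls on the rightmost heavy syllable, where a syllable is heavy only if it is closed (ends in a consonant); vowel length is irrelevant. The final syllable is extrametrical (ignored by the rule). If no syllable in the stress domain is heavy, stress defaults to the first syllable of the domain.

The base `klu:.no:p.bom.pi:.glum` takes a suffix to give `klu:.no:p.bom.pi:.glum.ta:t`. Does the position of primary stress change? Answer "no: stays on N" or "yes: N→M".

yes: 3→5

Base `klu:.no:p.bom.pi:.glum` (5 syllables):
  The final syllable (5, glum) is extrametrical; the stress domain is syllables 1–4.
  Weights: 1 klu: L, 2 no:p H, 3 bom H, 4 pi: L.
  Heavy syllables in the domain: 2, 3. The rightmost is syllable 3 (bom).
  → primary stress on syllable 3.
Suffixed `klu:.no:p.bom.pi:.glum.ta:t` (6 syllables):
  The final syllable (6, ta:t) is extrametrical; the stress domain is syllables 1–5.
  Weights: 1 klu: L, 2 no:p H, 3 bom H, 4 pi: L, 5 glum H.
  Heavy syllables in the domain: 2, 3, 5. The rightmost is syllable 5 (glum).
  → primary stress on syllable 5.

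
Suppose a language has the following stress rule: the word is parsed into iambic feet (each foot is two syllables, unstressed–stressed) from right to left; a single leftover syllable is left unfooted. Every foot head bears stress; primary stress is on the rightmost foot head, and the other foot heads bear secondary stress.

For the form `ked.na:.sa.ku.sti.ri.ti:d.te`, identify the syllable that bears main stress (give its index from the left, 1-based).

8

Parse right to left into iambic (σˈσ) feet: (ked.ˈna:) (sa.ˈku) (sti.ˈri) (ti:d.ˈte).
Foot heads (stressed positions): 2, 4, 6, 8.
End Rule Rightmost: primary stress on the rightmost head = syllable 8.
Primary stress: syllable 8 → ked.na:.sa.ku.sti.ri.ti:d.ˈte.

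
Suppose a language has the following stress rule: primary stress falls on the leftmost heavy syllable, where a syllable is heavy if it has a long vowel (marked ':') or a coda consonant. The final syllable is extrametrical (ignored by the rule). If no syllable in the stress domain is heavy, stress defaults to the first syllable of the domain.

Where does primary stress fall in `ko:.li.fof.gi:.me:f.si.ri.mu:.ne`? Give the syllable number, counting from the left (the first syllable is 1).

1

The final syllable (9, ne) is extrametrical; the stress domain is syllables 1–8.
Weights: 1 ko: H, 2 li L, 3 fof H, 4 gi: H, 5 me:f H, 6 si L, 7 ri L, 8 mu: H.
Heavy syllables in the domain: 1, 3, 4, 5, 8. The leftmost is syllable 1 (ko:).
Primary stress: syllable 1 → ˈko:.li.fof.gi:.me:f.si.ri.mu:.ne.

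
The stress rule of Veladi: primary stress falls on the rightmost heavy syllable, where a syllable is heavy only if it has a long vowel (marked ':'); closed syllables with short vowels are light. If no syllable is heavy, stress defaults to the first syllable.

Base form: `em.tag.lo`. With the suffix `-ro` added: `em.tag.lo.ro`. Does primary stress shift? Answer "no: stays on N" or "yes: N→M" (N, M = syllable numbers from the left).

no: stays on 1

Base `em.tag.lo` (3 syllables):
  Weights: 1 em L, 2 tag L, 3 lo L.
  No heavy syllable in the domain; default to the first syllable = syllable 1.
  → primary stress on syllable 1.
Suffixed `em.tag.lo.ro` (4 syllables):
  Weights: 1 em L, 2 tag L, 3 lo L, 4 ro L.
  No heavy syllable in the domain; default to the first syllable = syllable 1.
  → primary stress on syllable 1.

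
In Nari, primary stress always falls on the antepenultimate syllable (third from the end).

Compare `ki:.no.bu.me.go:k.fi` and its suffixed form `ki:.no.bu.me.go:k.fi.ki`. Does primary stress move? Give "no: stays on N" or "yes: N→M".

Base `ki:.no.bu.me.go:k.fi` (6 syllables):
  The word has 6 syllables; the antepenultimate syllable (third from the end) is syllable 4 (me).
  → primary stress on syllable 4.
Suffixed `ki:.no.bu.me.go:k.fi.ki` (7 syllables):
  The word has 7 syllables; the antepenultimate syllable (third from the end) is syllable 5 (go:k).
  → primary stress on syllable 5.

yes: 4→5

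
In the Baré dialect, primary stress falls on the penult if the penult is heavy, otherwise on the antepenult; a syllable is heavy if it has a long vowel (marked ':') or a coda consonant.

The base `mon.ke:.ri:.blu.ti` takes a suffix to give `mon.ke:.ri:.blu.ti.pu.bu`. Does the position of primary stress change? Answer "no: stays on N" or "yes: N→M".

Base `mon.ke:.ri:.blu.ti` (5 syllables):
  Weights: 3 ri: H, 4 blu L, 5 ti L.
  The penult (syllable 4, blu) is light, so stress falls on the antepenult (syllable 3, ri:).
  → primary stress on syllable 3.
Suffixed `mon.ke:.ri:.blu.ti.pu.bu` (7 syllables):
  Weights: 5 ti L, 6 pu L, 7 bu L.
  The penult (syllable 6, pu) is light, so stress falls on the antepenult (syllable 5, ti).
  → primary stress on syllable 5.

yes: 3→5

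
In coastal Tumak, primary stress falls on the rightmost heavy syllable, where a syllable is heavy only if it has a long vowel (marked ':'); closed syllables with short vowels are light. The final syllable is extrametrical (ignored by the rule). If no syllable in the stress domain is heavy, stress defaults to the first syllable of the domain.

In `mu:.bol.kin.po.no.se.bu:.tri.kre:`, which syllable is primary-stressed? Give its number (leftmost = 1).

The final syllable (9, kre:) is extrametrical; the stress domain is syllables 1–8.
Weights: 1 mu: H, 2 bol L, 3 kin L, 4 po L, 5 no L, 6 se L, 7 bu: H, 8 tri L.
Heavy syllables in the domain: 1, 7. The rightmost is syllable 7 (bu:).
Primary stress: syllable 7 → mu:.bol.kin.po.no.se.ˈbu:.tri.kre:.

7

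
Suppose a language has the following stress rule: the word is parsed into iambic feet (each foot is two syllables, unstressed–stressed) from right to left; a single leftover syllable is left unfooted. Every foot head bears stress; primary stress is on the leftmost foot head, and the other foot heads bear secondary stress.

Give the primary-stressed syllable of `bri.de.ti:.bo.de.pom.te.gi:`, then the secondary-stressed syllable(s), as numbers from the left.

primary 2, secondary 4, 6, 8

Parse right to left into iambic (σˈσ) feet: (bri.ˈde) (ti:.ˈbo) (de.ˈpom) (te.ˈgi:).
Foot heads (stressed positions): 2, 4, 6, 8.
End Rule Leftmost: primary stress on the leftmost head = syllable 2.
Secondary stress on 4, 6, 8: bri.ˈde.ti:.ˌbo.de.ˌpom.te.ˌgi:.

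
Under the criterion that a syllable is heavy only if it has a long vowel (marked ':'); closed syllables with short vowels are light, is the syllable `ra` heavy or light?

`ra`: short vowel, open (no coda). Short vowel → light.

light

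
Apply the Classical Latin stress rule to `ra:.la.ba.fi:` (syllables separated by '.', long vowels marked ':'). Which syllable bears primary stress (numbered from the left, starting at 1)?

2

Classical Latin: stress the penult if heavy (long vowel or closed), else the antepenult.
Weights: 2 la L, 3 ba L, 4 fi: H.
The penult (syllable 3, ba) is light, so stress falls on the antepenult (syllable 2, la).
Stress on syllable 2: ra:.ˈla.ba.fi:.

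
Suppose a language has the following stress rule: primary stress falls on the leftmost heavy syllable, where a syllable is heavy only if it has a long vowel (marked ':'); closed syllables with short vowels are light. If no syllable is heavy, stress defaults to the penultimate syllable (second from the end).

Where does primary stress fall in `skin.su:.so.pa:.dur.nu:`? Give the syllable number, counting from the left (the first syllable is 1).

Weights: 1 skin L, 2 su: H, 3 so L, 4 pa: H, 5 dur L, 6 nu: H.
Heavy syllables in the domain: 2, 4, 6. The leftmost is syllable 2 (su:).
Primary stress: syllable 2 → skin.ˈsu:.so.pa:.dur.nu:.

2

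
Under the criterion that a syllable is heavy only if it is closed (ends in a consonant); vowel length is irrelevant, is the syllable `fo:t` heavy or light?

heavy

`fo:t`: long vowel, closed (coda /t/). Closed (coda /t/) → heavy.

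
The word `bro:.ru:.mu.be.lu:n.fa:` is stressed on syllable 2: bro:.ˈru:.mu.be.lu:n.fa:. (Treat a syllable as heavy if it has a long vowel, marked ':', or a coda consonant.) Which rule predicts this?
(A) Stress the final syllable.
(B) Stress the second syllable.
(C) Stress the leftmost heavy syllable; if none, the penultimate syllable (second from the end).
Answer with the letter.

B

Rule A → syllable 6 (observed: 2).
Rule B → syllable 2 ✓.
Rule C → syllable 1 (observed: 2).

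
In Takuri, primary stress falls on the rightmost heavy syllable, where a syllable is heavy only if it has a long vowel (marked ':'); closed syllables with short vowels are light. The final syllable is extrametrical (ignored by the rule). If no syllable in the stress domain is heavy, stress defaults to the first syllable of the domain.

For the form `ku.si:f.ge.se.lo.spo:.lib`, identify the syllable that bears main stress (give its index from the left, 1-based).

The final syllable (7, lib) is extrametrical; the stress domain is syllables 1–6.
Weights: 1 ku L, 2 si:f H, 3 ge L, 4 se L, 5 lo L, 6 spo: H.
Heavy syllables in the domain: 2, 6. The rightmost is syllable 6 (spo:).
Primary stress: syllable 6 → ku.si:f.ge.se.lo.ˈspo:.lib.

6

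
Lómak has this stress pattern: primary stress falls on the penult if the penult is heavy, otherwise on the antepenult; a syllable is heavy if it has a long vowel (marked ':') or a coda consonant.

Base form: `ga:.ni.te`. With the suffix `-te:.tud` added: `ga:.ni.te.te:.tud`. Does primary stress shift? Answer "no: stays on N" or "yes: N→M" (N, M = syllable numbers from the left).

Base `ga:.ni.te` (3 syllables):
  Weights: 1 ga: H, 2 ni L, 3 te L.
  The penult (syllable 2, ni) is light, so stress falls on the antepenult (syllable 1, ga:).
  → primary stress on syllable 1.
Suffixed `ga:.ni.te.te:.tud` (5 syllables):
  Weights: 3 te L, 4 te: H, 5 tud H.
  The penult (syllable 4, te:) is heavy, so it takes stress.
  → primary stress on syllable 4.

yes: 1→4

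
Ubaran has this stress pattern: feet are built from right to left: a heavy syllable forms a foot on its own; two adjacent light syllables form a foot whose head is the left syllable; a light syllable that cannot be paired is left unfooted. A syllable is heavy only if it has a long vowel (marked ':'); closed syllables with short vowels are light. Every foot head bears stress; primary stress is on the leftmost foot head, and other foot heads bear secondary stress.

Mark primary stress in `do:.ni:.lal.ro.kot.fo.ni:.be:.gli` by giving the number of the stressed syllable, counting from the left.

Weights: 1 do: H, 2 ni: H, 3 lal L, 4 ro L, 5 kot L, 6 fo L, 7 ni: H, 8 be: H, 9 gli L.
Parse right to left (heavy = foot alone; LL = one foot; stranded L unfooted): (ˈdo:) (ˈni:) (ˈlal.ro) (ˈkot.fo) (ˈni:) (ˈbe:) gli.
Foot heads: 1, 2, 3, 5, 7, 8.
Primary stress on the leftmost head = syllable 1.
Primary stress: syllable 1 → ˈdo:.ni:.lal.ro.kot.fo.ni:.be:.gli.

1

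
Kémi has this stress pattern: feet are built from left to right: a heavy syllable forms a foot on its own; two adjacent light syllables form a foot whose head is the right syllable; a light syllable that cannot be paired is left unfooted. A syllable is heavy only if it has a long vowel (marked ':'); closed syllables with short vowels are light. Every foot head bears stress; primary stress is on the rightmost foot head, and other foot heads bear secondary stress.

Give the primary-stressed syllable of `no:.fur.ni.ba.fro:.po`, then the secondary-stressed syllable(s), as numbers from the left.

Weights: 1 no: H, 2 fur L, 3 ni L, 4 ba L, 5 fro: H, 6 po L.
Parse left to right (heavy = foot alone; LL = one foot; stranded L unfooted): (ˈno:) (fur.ˈni) ba (ˈfro:) po.
Foot heads: 1, 3, 5.
Primary stress on the rightmost head = syllable 5.
Secondary stress on 1, 3: ˌno:.fur.ˌni.ba.ˈfro:.po.

primary 5, secondary 1, 3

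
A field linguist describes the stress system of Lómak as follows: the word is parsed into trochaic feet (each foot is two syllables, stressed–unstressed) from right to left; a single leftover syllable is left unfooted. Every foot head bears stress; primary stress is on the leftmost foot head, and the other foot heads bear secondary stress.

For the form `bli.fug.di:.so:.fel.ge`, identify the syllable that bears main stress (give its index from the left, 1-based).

Parse right to left into trochaic (ˈσσ) feet: (ˈbli.fug) (ˈdi:.so:) (ˈfel.ge).
Foot heads (stressed positions): 1, 3, 5.
End Rule Leftmost: primary stress on the leftmost head = syllable 1.
Primary stress: syllable 1 → ˈbli.fug.di:.so:.fel.ge.

1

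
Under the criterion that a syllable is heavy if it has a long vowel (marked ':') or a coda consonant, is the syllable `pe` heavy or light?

`pe`: short vowel, open (no coda). Short vowel, open → light.

light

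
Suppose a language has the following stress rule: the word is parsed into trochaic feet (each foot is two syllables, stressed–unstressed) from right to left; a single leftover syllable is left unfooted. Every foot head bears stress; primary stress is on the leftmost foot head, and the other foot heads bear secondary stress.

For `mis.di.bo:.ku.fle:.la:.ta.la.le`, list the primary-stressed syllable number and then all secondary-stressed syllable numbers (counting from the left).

primary 2, secondary 4, 6, 8

Parse right to left into trochaic (ˈσσ) feet: mis (ˈdi.bo:) (ˈku.fle:) (ˈla:.ta) (ˈla.le). Syllable 1 is left unfooted.
Foot heads (stressed positions): 2, 4, 6, 8.
End Rule Leftmost: primary stress on the leftmost head = syllable 2.
Secondary stress on 4, 6, 8: mis.ˈdi.bo:.ˌku.fle:.ˌla:.ta.ˌla.le.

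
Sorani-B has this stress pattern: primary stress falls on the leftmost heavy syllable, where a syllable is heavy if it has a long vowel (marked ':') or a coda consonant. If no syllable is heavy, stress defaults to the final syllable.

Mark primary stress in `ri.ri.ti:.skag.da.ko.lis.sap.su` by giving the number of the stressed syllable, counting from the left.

Weights: 1 ri L, 2 ri L, 3 ti: H, 4 skag H, 5 da L, 6 ko L, 7 lis H, 8 sap H, 9 su L.
Heavy syllables in the domain: 3, 4, 7, 8. The leftmost is syllable 3 (ti:).
Primary stress: syllable 3 → ri.ri.ˈti:.skag.da.ko.lis.sap.su.

3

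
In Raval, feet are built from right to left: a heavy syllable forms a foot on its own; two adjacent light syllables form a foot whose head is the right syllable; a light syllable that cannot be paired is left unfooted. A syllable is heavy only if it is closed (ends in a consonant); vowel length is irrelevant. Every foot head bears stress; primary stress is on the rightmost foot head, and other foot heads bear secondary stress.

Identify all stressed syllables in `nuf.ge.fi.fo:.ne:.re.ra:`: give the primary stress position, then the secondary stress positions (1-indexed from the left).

Weights: 1 nuf H, 2 ge L, 3 fi L, 4 fo: L, 5 ne: L, 6 re L, 7 ra: L.
Parse right to left (heavy = foot alone; LL = one foot; stranded L unfooted): (ˈnuf) (ge.ˈfi) (fo:.ˈne:) (re.ˈra:).
Foot heads: 1, 3, 5, 7.
Primary stress on the rightmost head = syllable 7.
Secondary stress on 1, 3, 5: ˌnuf.ge.ˌfi.fo:.ˌne:.re.ˈra:.

primary 7, secondary 1, 3, 5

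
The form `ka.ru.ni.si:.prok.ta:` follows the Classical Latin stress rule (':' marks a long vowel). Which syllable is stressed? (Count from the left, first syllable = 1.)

5

Classical Latin: stress the penult if heavy (long vowel or closed), else the antepenult.
Weights: 4 si: H, 5 prok H, 6 ta: H.
The penult (syllable 5, prok) is heavy, so it takes stress.
Stress on syllable 5: ka.ru.ni.si:.ˈprok.ta:.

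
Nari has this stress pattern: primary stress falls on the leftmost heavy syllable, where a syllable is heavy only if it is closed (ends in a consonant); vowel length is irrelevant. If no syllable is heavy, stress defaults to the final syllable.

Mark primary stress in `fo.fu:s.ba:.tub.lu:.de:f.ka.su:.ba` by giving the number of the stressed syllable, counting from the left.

2

Weights: 1 fo L, 2 fu:s H, 3 ba: L, 4 tub H, 5 lu: L, 6 de:f H, 7 ka L, 8 su: L, 9 ba L.
Heavy syllables in the domain: 2, 4, 6. The leftmost is syllable 2 (fu:s).
Primary stress: syllable 2 → fo.ˈfu:s.ba:.tub.lu:.de:f.ka.su:.ba.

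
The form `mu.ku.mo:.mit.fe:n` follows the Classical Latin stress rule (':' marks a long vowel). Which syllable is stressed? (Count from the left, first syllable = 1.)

4

Classical Latin: stress the penult if heavy (long vowel or closed), else the antepenult.
Weights: 3 mo: H, 4 mit H, 5 fe:n H.
The penult (syllable 4, mit) is heavy, so it takes stress.
Stress on syllable 4: mu.ku.mo:.ˈmit.fe:n.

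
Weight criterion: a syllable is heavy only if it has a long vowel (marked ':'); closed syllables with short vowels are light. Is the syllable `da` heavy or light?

light

`da`: short vowel, open (no coda). Short vowel → light.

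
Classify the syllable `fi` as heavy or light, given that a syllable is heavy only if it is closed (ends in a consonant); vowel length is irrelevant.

light

`fi`: short vowel, open (no coda). Open (no coda) → light.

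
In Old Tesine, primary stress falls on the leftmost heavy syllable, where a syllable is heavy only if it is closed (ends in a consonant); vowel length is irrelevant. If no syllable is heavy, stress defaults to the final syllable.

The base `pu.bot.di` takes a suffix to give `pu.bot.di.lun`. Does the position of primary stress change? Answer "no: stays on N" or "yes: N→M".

Base `pu.bot.di` (3 syllables):
  Weights: 1 pu L, 2 bot H, 3 di L.
  Heavy syllables in the domain: 2. The leftmost is syllable 2 (bot).
  → primary stress on syllable 2.
Suffixed `pu.bot.di.lun` (4 syllables):
  Weights: 1 pu L, 2 bot H, 3 di L, 4 lun H.
  Heavy syllables in the domain: 2, 4. The leftmost is syllable 2 (bot).
  → primary stress on syllable 2.

no: stays on 2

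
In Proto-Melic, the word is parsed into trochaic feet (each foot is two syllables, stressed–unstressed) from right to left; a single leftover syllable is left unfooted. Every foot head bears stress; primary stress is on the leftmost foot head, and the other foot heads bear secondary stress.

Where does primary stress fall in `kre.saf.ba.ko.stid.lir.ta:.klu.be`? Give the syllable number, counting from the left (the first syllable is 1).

2

Parse right to left into trochaic (ˈσσ) feet: kre (ˈsaf.ba) (ˈko.stid) (ˈlir.ta:) (ˈklu.be). Syllable 1 is left unfooted.
Foot heads (stressed positions): 2, 4, 6, 8.
End Rule Leftmost: primary stress on the leftmost head = syllable 2.
Primary stress: syllable 2 → kre.ˈsaf.ba.ko.stid.lir.ta:.klu.be.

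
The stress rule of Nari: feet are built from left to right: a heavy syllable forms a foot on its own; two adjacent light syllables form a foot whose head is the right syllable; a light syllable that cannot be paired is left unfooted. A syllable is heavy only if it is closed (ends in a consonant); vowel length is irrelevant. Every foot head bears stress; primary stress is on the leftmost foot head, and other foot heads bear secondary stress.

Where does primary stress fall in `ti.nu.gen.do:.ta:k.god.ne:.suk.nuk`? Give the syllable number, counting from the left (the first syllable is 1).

2

Weights: 1 ti L, 2 nu L, 3 gen H, 4 do: L, 5 ta:k H, 6 god H, 7 ne: L, 8 suk H, 9 nuk H.
Parse left to right (heavy = foot alone; LL = one foot; stranded L unfooted): (ti.ˈnu) (ˈgen) do: (ˈta:k) (ˈgod) ne: (ˈsuk) (ˈnuk).
Foot heads: 2, 3, 5, 6, 8, 9.
Primary stress on the leftmost head = syllable 2.
Primary stress: syllable 2 → ti.ˈnu.gen.do:.ta:k.god.ne:.suk.nuk.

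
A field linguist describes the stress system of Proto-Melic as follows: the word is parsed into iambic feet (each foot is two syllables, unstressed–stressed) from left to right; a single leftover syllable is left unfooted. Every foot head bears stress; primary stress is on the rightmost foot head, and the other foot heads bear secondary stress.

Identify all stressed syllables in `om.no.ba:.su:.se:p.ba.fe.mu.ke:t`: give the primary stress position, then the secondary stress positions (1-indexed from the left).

primary 8, secondary 2, 4, 6

Parse left to right into iambic (σˈσ) feet: (om.ˈno) (ba:.ˈsu:) (se:p.ˈba) (fe.ˈmu) ke:t. Syllable 9 is left unfooted.
Foot heads (stressed positions): 2, 4, 6, 8.
End Rule Rightmost: primary stress on the rightmost head = syllable 8.
Secondary stress on 2, 4, 6: om.ˌno.ba:.ˌsu:.se:p.ˌba.fe.ˈmu.ke:t.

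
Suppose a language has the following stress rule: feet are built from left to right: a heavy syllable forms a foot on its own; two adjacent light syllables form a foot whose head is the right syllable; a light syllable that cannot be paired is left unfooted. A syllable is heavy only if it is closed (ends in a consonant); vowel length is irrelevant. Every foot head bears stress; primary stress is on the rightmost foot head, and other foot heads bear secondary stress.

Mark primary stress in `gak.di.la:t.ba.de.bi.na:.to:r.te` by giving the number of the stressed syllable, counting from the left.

8

Weights: 1 gak H, 2 di L, 3 la:t H, 4 ba L, 5 de L, 6 bi L, 7 na: L, 8 to:r H, 9 te L.
Parse left to right (heavy = foot alone; LL = one foot; stranded L unfooted): (ˈgak) di (ˈla:t) (ba.ˈde) (bi.ˈna:) (ˈto:r) te.
Foot heads: 1, 3, 5, 7, 8.
Primary stress on the rightmost head = syllable 8.
Primary stress: syllable 8 → gak.di.la:t.ba.de.bi.na:.ˈto:r.te.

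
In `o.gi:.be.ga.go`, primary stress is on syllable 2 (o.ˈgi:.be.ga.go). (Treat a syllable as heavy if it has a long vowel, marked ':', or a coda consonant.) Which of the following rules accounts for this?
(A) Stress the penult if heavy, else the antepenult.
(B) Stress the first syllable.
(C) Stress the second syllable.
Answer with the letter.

Rule A → syllable 3 (observed: 2).
Rule B → syllable 1 (observed: 2).
Rule C → syllable 2 ✓.

C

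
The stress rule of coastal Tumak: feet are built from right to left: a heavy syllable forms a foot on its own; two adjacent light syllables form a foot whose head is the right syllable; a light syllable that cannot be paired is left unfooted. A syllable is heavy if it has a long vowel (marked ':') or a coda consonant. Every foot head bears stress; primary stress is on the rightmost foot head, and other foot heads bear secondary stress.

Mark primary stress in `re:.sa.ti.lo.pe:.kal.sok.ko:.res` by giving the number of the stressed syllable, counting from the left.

9

Weights: 1 re: H, 2 sa L, 3 ti L, 4 lo L, 5 pe: H, 6 kal H, 7 sok H, 8 ko: H, 9 res H.
Parse right to left (heavy = foot alone; LL = one foot; stranded L unfooted): (ˈre:) sa (ti.ˈlo) (ˈpe:) (ˈkal) (ˈsok) (ˈko:) (ˈres).
Foot heads: 1, 4, 5, 6, 7, 8, 9.
Primary stress on the rightmost head = syllable 9.
Primary stress: syllable 9 → re:.sa.ti.lo.pe:.kal.sok.ko:.ˈres.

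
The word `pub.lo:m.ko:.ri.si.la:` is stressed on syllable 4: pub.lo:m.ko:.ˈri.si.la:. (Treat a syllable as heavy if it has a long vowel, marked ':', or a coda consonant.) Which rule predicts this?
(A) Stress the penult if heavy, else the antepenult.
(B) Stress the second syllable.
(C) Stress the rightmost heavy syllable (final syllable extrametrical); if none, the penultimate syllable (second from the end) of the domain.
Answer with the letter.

Rule A → syllable 4 ✓.
Rule B → syllable 2 (observed: 4).
Rule C → syllable 3 (observed: 4).

A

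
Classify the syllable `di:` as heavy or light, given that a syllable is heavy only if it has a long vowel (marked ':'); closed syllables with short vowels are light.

`di:`: long vowel, open (no coda). Long vowel → heavy.

heavy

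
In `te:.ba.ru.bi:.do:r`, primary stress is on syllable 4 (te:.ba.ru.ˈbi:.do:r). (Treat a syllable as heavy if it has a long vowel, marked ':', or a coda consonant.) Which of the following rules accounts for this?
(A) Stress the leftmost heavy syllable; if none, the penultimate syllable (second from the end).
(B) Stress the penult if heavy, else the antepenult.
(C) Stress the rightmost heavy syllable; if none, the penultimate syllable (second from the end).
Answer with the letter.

Rule A → syllable 1 (observed: 4).
Rule B → syllable 4 ✓.
Rule C → syllable 5 (observed: 4).

B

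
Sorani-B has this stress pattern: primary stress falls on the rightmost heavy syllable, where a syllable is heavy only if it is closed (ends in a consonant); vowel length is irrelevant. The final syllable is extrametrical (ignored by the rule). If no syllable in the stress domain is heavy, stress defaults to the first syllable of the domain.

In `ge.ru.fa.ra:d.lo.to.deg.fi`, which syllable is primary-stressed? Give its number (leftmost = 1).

7

The final syllable (8, fi) is extrametrical; the stress domain is syllables 1–7.
Weights: 1 ge L, 2 ru L, 3 fa L, 4 ra:d H, 5 lo L, 6 to L, 7 deg H.
Heavy syllables in the domain: 4, 7. The rightmost is syllable 7 (deg).
Primary stress: syllable 7 → ge.ru.fa.ra:d.lo.to.ˈdeg.fi.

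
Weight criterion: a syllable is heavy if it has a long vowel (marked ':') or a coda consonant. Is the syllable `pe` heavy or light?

`pe`: short vowel, open (no coda). Short vowel, open → light.

light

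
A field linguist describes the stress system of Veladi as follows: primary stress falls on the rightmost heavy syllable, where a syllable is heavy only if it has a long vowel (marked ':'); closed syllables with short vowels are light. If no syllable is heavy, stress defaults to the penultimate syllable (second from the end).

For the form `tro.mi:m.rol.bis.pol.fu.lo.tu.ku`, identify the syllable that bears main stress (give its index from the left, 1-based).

Weights: 1 tro L, 2 mi:m H, 3 rol L, 4 bis L, 5 pol L, 6 fu L, 7 lo L, 8 tu L, 9 ku L.
Heavy syllables in the domain: 2. The rightmost is syllable 2 (mi:m).
Primary stress: syllable 2 → tro.ˈmi:m.rol.bis.pol.fu.lo.tu.ku.

2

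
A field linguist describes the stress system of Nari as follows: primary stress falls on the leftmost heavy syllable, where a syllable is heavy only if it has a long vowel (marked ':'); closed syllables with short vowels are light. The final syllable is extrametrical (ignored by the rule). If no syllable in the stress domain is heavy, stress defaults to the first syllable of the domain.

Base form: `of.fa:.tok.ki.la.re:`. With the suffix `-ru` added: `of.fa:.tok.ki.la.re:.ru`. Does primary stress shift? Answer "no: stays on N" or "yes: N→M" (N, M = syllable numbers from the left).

no: stays on 2

Base `of.fa:.tok.ki.la.re:` (6 syllables):
  The final syllable (6, re:) is extrametrical; the stress domain is syllables 1–5.
  Weights: 1 of L, 2 fa: H, 3 tok L, 4 ki L, 5 la L.
  Heavy syllables in the domain: 2. The leftmost is syllable 2 (fa:).
  → primary stress on syllable 2.
Suffixed `of.fa:.tok.ki.la.re:.ru` (7 syllables):
  The final syllable (7, ru) is extrametrical; the stress domain is syllables 1–6.
  Weights: 1 of L, 2 fa: H, 3 tok L, 4 ki L, 5 la L, 6 re: H.
  Heavy syllables in the domain: 2, 6. The leftmost is syllable 2 (fa:).
  → primary stress on syllable 2.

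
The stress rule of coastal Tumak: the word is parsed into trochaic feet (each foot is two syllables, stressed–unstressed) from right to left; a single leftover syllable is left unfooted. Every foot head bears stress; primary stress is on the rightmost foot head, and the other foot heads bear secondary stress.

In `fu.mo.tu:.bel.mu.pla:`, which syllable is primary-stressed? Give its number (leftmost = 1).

5

Parse right to left into trochaic (ˈσσ) feet: (ˈfu.mo) (ˈtu:.bel) (ˈmu.pla:).
Foot heads (stressed positions): 1, 3, 5.
End Rule Rightmost: primary stress on the rightmost head = syllable 5.
Primary stress: syllable 5 → fu.mo.tu:.bel.ˈmu.pla:.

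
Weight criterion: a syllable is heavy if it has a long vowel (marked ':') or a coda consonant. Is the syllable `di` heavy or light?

light

`di`: short vowel, open (no coda). Short vowel, open → light.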